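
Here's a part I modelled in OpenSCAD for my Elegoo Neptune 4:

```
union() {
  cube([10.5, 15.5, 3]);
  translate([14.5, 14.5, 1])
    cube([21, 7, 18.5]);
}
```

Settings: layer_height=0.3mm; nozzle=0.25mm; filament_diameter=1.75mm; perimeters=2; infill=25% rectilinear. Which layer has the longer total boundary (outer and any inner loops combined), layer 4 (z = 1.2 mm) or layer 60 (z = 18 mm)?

Layer 4 (z = 1.2): the cube is present — its section is the full 10.5×15.5 rectangle (perimeter 52.00 mm); the cube at (14.5, 14.5) is present — its section is the full 21×7 rectangle (perimeter 56.00 mm); Taking the union: the 2 present regions are separate (no shared area or edge), so areas and boundary lengths simply add and each stays a separate island — boundary = 108.00 mm. So its perimeter = 108.00 mm. Layer 60 (z = 18): the cube is not intersected at this z (z outside [0, 3]); the cube at (14.5, 14.5) (footprint 21×7) is included at this height (perimeter 56.00 mm); Merging all regions: only the 21×7 cube at (14.5, 14.5) is present, so the union is just that shape — boundary = 56.00 mm. So its perimeter = 56.00 mm. Layer 4 is larger (108.00 vs 56.00 mm).

layer 4 (z = 1.2 mm)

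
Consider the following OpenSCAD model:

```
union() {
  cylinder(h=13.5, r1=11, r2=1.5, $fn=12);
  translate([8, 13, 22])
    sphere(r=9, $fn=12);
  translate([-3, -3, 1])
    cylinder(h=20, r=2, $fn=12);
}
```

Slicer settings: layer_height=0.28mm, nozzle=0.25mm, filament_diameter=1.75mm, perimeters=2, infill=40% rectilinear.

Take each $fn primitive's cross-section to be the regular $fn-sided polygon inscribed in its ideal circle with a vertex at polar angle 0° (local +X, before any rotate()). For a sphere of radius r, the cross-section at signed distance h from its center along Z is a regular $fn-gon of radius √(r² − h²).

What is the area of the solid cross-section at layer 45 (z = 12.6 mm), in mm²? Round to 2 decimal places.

At z = 12.6 mm: the cone (r1=11→r2=1.5) has section circumradius 2.133 here — a regular 12-gon (area = (12/2)·2.133²·sin(360°/12) = 13.65 mm²); the sphere at (8, 13) is not intersected at this z (|z−center|=9.400 > r=9); the r=2 cylinder at (-3, -3) gives a regular 12-gon of circumradius 2 (constant along its height) (area = (12/2)·2.000²·sin(360°/12) = 12.00 mm²); Taking the union: the 2 present regions are separate (no shared area or edge), so areas and boundary lengths simply add and each stays a separate island — area = 25.65 mm². Overall, the cross-section has 2 separate islands. Net area = 25.65 mm².

25.65 mm²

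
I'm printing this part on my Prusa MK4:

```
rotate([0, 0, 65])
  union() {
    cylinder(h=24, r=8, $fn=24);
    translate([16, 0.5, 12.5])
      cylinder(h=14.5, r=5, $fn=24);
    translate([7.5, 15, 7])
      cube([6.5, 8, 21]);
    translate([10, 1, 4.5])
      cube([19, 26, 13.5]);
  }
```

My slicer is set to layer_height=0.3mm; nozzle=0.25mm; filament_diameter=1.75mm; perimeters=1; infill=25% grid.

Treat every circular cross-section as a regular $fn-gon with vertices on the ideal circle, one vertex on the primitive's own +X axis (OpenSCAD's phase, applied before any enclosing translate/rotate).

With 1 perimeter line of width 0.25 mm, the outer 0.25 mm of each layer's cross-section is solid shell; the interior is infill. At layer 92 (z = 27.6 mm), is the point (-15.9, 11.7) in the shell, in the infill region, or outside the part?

outside

At z = 27.6 mm: the cylinder does not reach this height (z outside [0, 24]); the cylinder at (16, 0.5) does not reach this height (z outside [12.5, 27]); the 6.5×8 cube at (7.5, 15) contributes its full rectangle; the cube at (10, 1) is absent (z outside [4.5, 18]); Taking the union: only the 6.5×8 cube at (7.5, 15) is present, so the union is just that shape — 1 connected region; (whole slice rotated 65° about Z — lengths, areas and connectivity unchanged). Overall, the cross-section is a single solid region. Undo the 65° rotation: the query point maps to (3.884, 19.355) in the un-rotated model frame. The nearest boundary edge runs (7.50, 23.00)→(7.50, 15.00); distance from the point to it = 3.62 mm. The point is not inside any of the regions above, so it lies outside the cross-section (3.62 mm from the nearest boundary).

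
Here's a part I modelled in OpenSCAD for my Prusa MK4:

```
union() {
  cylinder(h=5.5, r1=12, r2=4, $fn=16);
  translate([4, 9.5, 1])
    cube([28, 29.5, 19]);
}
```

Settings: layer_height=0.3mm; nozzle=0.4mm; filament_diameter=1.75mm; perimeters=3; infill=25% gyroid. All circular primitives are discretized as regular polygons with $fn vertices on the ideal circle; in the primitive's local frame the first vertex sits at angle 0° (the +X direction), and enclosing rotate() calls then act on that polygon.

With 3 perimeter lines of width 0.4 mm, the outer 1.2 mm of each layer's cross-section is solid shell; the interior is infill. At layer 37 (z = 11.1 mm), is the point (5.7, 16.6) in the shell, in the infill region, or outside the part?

infill

At z = 11.1 mm: the cone is absent (z outside [0, 5.5]); the 28×29.5 cube at (4, 9.5) contributes its full rectangle; Combining (union): only the 28×29.5 cube at (4, 9.5) is present, so the union is just that shape — 1 connected region. Overall, the cross-section is a single solid region. The nearest boundary edge runs (4.00, 39.00)→(4.00, 9.50); distance from the point to it = 1.70 mm. The point is inside the cross-section and 1.70 mm from the nearest boundary — more than the 1.2 mm shell width (3 × 0.4), so it's in the infill interior.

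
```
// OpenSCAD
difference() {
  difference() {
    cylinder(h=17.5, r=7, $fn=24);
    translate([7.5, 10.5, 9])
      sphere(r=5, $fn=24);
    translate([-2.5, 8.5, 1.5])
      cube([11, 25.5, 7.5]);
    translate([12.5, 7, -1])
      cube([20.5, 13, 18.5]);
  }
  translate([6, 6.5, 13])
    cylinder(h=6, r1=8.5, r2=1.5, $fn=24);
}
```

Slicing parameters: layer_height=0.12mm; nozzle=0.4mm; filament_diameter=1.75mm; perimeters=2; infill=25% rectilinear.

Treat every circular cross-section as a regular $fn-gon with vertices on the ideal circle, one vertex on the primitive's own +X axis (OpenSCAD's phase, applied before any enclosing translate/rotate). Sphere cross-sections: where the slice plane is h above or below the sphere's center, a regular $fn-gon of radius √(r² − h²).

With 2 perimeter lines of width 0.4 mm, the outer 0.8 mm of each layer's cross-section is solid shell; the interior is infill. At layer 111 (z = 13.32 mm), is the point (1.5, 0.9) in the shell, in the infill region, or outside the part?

outside

At z = 13.32 mm: the r=7 cylinder contributes a regular 24-gon of circumradius 7; the r=5 sphere at (7.5, 10.5) slices to a regular 24-gon of circumradius 2.517 (√(r²−h²) with h=4.32 from center); the cube at (-2.5, 8.5) does not reach this height (z outside [1.5, 9]); the cube at (12.5, 7) (footprint 20.5×13) is included at this height; Taking the first minus the rest: starting from the r=7 cylinder, the r=5 sphere at (7.5, 10.5) misses the remaining region (no effect); the 20.5×13 cube at (12.5, 7) misses the remaining region (no effect) — 1 connected region; the cone at (6, 6.5) contributes a regular 24-gon of circumradius 8.127 (interpolated between r1=8.5 and r2=1.5 at t=0.053); Subtracting the remaining from the first: starting from that combined region, the cone at (6, 6.5) partially overlaps it — only the 52.49 mm² overlap (of its 205.12 mm²) is removed, clipping the outline — 1 connected region. Overall, the cross-section is a single solid region. The nearest boundary edge runs (0.25, 0.75)→(1.94, -0.54); distance from the point to it = 0.87 mm. The point is not inside any of the regions above, so it lies outside the cross-section (0.87 mm from the nearest boundary).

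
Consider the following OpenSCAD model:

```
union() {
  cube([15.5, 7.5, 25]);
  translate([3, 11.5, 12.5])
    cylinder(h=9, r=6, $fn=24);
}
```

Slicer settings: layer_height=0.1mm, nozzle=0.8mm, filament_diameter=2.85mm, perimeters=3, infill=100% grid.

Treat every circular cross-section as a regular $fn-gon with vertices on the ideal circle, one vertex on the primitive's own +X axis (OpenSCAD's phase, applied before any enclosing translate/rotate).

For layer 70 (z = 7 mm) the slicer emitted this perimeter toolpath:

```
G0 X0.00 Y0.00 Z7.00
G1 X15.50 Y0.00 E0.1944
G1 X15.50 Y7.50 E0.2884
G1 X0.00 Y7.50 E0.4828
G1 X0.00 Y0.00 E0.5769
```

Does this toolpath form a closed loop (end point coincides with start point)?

Start point (G0): (0.00, 0.00). End point (last G1): the path returns to the start — closed.

yes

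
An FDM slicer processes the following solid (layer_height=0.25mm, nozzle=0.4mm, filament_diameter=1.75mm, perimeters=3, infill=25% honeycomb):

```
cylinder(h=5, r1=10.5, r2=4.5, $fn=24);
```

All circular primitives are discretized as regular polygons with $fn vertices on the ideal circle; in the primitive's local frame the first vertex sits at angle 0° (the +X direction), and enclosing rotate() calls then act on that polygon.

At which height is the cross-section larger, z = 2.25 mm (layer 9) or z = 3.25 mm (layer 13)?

Layer 9 (z = 2.25): the cone (r1=10.5→r2=4.5) has section circumradius 7.800 here — a regular 24-gon (area = (24/2)·7.800²·sin(360°/24) = 188.96 mm²). So its area = 188.96 mm². Layer 13 (z = 3.25): the cone (r1=10.5→r2=4.5) has section circumradius 6.600 here — a regular 24-gon (area = (24/2)·6.600²·sin(360°/24) = 135.29 mm²). So its area = 135.29 mm². Layer 9 is larger (188.96 vs 135.29 mm²).

layer 9 (z = 2.25 mm)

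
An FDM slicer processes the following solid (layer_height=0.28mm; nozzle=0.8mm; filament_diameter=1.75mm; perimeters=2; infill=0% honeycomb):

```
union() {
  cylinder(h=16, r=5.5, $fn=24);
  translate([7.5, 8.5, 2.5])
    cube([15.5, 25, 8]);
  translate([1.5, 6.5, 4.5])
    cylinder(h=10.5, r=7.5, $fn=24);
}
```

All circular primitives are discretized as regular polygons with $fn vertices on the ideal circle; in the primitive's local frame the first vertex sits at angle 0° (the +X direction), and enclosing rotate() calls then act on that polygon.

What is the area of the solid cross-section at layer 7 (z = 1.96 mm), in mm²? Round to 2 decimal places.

At z = 1.96 mm: the cylinder: section is a regular 24-gon, circumradius r=5.5 (area = (24/2)·5.500²·sin(360°/24) = 93.95 mm²); the cube at (7.5, 8.5) is not intersected at this z (z outside [2.5, 10.5]); the cylinder at (1.5, 6.5) is absent (z outside [4.5, 15]); Taking the union: only the r=5.5 cylinder is present, so the union is just that shape — area = 93.95 mm². Overall, the cross-section is a single solid region. Net area = 93.95 mm².

93.95 mm²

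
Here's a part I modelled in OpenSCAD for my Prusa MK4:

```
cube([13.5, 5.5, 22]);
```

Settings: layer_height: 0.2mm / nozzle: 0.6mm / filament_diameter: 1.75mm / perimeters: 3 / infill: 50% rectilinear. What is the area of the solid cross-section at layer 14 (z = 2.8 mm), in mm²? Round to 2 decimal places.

74.25 mm²

At z = 2.8 mm: the cube (footprint 13.5×5.5) is included at this height (area 74.25 mm²). Overall, the cross-section is a single solid region. Net area = 74.25 mm².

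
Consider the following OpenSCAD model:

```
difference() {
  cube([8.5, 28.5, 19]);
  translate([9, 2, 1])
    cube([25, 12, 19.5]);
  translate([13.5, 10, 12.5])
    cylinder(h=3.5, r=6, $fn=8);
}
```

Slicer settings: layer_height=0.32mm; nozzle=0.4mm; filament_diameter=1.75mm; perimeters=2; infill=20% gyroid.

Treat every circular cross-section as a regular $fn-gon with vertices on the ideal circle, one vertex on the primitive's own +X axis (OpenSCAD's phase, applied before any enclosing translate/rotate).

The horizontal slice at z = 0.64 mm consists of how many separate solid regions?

1

At z = 0.64 mm: the cube is present — its section is the full 8.5×28.5 rectangle; the cube at (9, 2) is absent (z outside [1, 20.5]); the cylinder at (13.5, 10) is absent (z outside [12.5, 16]); Taking the first minus the rest: none of the subtracted shapes is present at this height, so the 8.5×28.5 cube is unchanged — 1 connected region. The result has 1 disconnected region.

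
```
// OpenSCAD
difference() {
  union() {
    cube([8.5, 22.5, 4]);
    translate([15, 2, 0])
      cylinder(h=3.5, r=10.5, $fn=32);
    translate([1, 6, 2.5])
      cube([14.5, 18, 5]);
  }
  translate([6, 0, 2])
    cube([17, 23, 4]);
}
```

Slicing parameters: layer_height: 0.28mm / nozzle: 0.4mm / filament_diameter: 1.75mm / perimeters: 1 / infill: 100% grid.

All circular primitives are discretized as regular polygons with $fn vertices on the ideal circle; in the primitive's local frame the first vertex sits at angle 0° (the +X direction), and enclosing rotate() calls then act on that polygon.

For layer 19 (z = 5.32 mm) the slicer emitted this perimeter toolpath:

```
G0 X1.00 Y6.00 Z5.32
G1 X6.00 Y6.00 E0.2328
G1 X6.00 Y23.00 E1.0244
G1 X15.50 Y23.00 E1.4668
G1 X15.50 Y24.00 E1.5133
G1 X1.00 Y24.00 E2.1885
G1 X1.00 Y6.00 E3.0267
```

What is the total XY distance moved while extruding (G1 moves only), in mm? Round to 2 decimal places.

Sum the Euclidean lengths of each G1 segment: total = 65.00 mm.

65.00 mm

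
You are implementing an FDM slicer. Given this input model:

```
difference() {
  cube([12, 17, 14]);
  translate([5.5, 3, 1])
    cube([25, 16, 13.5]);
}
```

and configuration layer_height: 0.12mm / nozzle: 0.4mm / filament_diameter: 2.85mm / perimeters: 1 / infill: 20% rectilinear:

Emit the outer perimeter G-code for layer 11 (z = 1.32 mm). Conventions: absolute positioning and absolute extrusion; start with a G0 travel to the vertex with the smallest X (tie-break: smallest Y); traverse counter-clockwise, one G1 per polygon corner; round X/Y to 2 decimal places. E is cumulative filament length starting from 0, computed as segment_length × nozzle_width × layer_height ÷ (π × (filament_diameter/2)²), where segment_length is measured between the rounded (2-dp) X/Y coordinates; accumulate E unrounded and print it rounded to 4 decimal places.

G0 X0.00 Y0.00 Z1.32
G1 X12.00 Y0.00 E0.0903
G1 X12.00 Y3.00 E0.1129
G1 X5.50 Y3.00 E0.1618
G1 X5.50 Y17.00 E0.2671
G1 X0.00 Y17.00 E0.3085
G1 X0.00 Y0.00 E0.4364

At z = 1.32 mm: the 12×17 cube contributes its full rectangle; the 25×16 cube at (5.5, 3) contributes its full rectangle; Taking the first minus the rest: starting from the 12×17 cube, the 25×16 cube at (5.5, 3) partially overlaps it — only the 91.00 mm² overlap (of its 400.00 mm²) is removed, clipping the outline — 1 connected region. The outline is a single polygon with 6 vertices. Extrusion per mm of travel: 0.4 × 0.12 / (π × 1.425²) = 0.007524. Accumulating E over each segment gives final E = 0.4364.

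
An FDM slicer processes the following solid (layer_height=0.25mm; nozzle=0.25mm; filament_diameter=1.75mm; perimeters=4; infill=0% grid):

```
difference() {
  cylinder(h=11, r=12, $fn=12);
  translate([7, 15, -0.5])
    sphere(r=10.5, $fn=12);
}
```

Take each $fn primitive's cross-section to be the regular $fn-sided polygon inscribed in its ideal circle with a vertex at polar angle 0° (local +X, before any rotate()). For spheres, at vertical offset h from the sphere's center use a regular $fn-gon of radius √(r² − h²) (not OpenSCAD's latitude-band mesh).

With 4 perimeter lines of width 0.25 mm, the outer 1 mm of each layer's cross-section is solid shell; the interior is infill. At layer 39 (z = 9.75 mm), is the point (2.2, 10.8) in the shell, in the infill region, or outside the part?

shell

At z = 9.75 mm: the r=12 cylinder gives a regular 12-gon of circumradius 12 (constant along its height); the r=10.5 sphere at (7, 15) contributes a regular 12-gon of circumradius √(10.5²−10.25²) = 2.278; After the difference (first − rest): starting from the r=12 cylinder, the r=10.5 sphere at (7, 15) misses the remaining region (no effect) — 1 connected region. Overall, the cross-section is a single solid region. The nearest boundary edge runs (0.00, 12.00)→(6.00, 10.39); distance from the point to it = 0.59 mm. The point is inside the cross-section, 0.59 mm from the nearest boundary — within the 1 mm shell band (4 × 0.25).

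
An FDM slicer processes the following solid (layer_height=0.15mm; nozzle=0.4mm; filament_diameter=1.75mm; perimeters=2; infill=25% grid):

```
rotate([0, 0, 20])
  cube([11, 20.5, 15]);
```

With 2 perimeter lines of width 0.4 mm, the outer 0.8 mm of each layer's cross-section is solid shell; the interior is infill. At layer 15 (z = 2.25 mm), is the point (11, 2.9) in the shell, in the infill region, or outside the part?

At z = 2.25 mm: the 11×20.5 cube contributes its full rectangle; (whole slice rotated 20° about Z — lengths, areas and connectivity unchanged). Overall, the cross-section is a single solid region. Undo the 20° rotation: the query point maps to (11.328, -1.037) in the un-rotated model frame. The nearest boundary edge runs (0.00, 0.00)→(11.00, 0.00); distance from the point to it = 1.09 mm. The point is not inside any of the regions above, so it lies outside the cross-section (1.09 mm from the nearest boundary).

outside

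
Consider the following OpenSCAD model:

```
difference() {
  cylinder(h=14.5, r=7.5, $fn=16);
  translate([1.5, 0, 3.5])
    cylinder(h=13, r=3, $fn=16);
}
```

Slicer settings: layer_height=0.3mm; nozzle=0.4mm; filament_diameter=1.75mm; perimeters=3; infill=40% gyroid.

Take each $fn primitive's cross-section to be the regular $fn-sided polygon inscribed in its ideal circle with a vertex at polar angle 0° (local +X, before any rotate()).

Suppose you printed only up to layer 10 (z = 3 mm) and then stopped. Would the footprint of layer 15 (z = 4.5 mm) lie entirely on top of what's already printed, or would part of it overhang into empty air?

Compare the two slices. At z = 3: the cylinder: section is a regular 16-gon, circumradius r=7.5 (area = (16/2)·7.500²·sin(360°/16) = 172.21 mm²); the cylinder at (1.5, 0) is absent (z outside [3.5, 16.5]); After the difference (first − rest): none of the subtracted shapes is present at this height, so the r=7.5 cylinder is unchanged — area = 172.21 mm². At z = 4.5: the r=7.5 cylinder contributes a regular 16-gon of circumradius 7.5 (area = (16/2)·7.500²·sin(360°/16) = 172.21 mm²); the r=3 cylinder at (1.5, 0) gives a regular 16-gon of circumradius 3 (constant along its height) (area = (16/2)·3.000²·sin(360°/16) = 27.55 mm²); After the difference (first − rest): starting from the r=7.5 cylinder (172.21 mm²), the r=3 cylinder at (1.5, 0) lies wholly inside it (removes its full 27.55 mm² and its 18.73 mm outline becomes a hole wall) — area = 144.65 mm². Checking containment: the cross-section at z = 4.5 is a subset of the cross-section at z = 3.

entirely on top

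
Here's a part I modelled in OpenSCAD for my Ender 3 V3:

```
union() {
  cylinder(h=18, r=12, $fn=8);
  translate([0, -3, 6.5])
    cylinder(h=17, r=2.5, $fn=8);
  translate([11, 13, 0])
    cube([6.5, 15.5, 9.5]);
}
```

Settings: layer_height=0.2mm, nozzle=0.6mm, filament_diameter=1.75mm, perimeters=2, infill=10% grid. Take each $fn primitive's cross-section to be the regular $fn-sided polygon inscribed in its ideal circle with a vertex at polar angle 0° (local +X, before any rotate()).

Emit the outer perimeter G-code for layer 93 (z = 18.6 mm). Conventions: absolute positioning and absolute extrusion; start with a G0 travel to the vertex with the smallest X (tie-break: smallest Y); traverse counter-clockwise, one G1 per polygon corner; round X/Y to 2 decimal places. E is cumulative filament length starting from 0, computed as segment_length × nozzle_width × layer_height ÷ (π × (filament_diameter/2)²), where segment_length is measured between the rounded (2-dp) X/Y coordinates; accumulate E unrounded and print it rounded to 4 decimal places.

At z = 18.6 mm: the cylinder is absent (z outside [0, 18]); the r=2.5 cylinder at (0, -3) gives a regular 8-gon of circumradius 2.5 (constant along its height); the cube at (11, 13) is absent (z outside [0, 9.5]); Taking the union: only the r=2.5 cylinder at (0, -3) is present, so the union is just that shape — 1 connected region. The outline is a single polygon with 8 vertices. Extrusion per mm of travel: 0.6 × 0.2 / (π × 0.875²) = 0.049890. Accumulating E over each segment gives final E = 0.7642.

G0 X-2.50 Y-3.00 Z18.60
G1 X-1.77 Y-4.77 E0.0955
G1 X0.00 Y-5.50 E0.1910
G1 X1.77 Y-4.77 E0.2866
G1 X2.50 Y-3.00 E0.3821
G1 X1.77 Y-1.23 E0.4776
G1 X0.00 Y-0.50 E0.5731
G1 X-1.77 Y-1.23 E0.6686
G1 X-2.50 Y-3.00 E0.7642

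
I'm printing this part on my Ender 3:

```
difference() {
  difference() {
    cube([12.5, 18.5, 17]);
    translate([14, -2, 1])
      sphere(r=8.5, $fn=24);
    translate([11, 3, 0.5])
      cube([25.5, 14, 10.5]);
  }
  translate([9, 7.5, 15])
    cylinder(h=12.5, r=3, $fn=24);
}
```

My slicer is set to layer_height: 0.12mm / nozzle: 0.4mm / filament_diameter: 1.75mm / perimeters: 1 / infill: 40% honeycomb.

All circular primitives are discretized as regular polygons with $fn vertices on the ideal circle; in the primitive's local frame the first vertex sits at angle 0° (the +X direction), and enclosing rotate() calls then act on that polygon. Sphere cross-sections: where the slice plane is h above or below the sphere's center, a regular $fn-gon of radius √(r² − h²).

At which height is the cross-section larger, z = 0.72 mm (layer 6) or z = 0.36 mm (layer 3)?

Layer 6 (z = 0.72): the 12.5×18.5 cube contributes its full rectangle (area 231.25 mm²); the r=8.5 sphere at (14, -2) slices to a regular 24-gon of circumradius 8.495 (√(r²−h²) with h=0.28 from center) (area = (24/2)·8.495²·sin(360°/24) = 224.15 mm²); the cube at (11, 3) is present — its section is the full 25.5×14 rectangle (area 357.00 mm²); After the difference (first − rest): starting from the 12.5×18.5 cube (231.25 mm²), the r=8.5 sphere at (14, -2) partially overlaps it — only the 29.72 mm² overlap (of its 224.15 mm²) is removed, clipping the outline; the 25.5×14 cube at (11, 3) partially overlaps it — only the 16.29 mm² overlap (of its 357.00 mm²) is removed, clipping the outline — area = 185.24 mm²; the cylinder at (9, 7.5) is absent (z outside [15, 27.5]); After the difference (first − rest): none of the subtracted shapes is present at this height, so the result so far is unchanged — area = 185.24 mm². So its area = 185.24 mm². Layer 3 (z = 0.36): the cube is present — its section is the full 12.5×18.5 rectangle (area 231.25 mm²); the r=8.5 sphere at (14, -2) slices to a regular 24-gon of circumradius 8.476 (√(r²−h²) with h=0.64 from center) (area = (24/2)·8.476²·sin(360°/24) = 223.12 mm²); the cube at (11, 3) is not intersected at this z (z outside [0.5, 11]); Taking the first minus the rest: starting from the 12.5×18.5 cube (231.25 mm²), the r=8.5 sphere at (14, -2) partially overlaps it — only the 29.53 mm² overlap (of its 223.12 mm²) is removed, clipping the outline — area = 201.72 mm²; the cylinder at (9, 7.5) does not reach this height (z outside [15, 27.5]); Subtracting the remaining from the first: none of the subtracted shapes is present at this height, so that combined region is unchanged — area = 201.72 mm². So its area = 201.72 mm². Layer 3 is larger (201.72 vs 185.24 mm²).

layer 3 (z = 0.36 mm)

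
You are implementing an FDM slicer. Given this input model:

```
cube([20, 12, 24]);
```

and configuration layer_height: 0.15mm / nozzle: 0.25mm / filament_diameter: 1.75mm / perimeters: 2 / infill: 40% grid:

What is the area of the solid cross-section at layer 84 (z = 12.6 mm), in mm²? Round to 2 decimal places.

At z = 12.6 mm: the cube (footprint 20×12) is included at this height (area 240.00 mm²). Overall, the cross-section is a single solid region. Net area = 240.00 mm².

240.00 mm²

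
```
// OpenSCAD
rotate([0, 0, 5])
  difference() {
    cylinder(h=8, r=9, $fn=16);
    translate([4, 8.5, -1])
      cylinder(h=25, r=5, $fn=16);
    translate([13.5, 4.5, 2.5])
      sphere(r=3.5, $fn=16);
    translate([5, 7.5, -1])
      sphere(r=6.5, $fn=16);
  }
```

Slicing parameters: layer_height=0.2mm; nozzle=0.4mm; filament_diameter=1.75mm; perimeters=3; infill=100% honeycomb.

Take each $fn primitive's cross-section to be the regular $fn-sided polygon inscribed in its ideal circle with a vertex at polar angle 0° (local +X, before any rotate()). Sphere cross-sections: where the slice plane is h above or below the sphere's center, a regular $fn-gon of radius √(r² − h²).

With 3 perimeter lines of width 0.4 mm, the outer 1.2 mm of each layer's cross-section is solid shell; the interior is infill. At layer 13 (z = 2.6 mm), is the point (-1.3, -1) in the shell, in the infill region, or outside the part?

infill

At z = 2.6 mm: the cylinder: section is a regular 16-gon, circumradius r=9; the cylinder at (4, 8.5): section is a regular 16-gon, circumradius r=5; the r=3.5 sphere at (13.5, 4.5) contributes a regular 16-gon of circumradius √(3.5²−0.1²) = 3.499; the sphere at (5, 7.5): section is a regular 16-gon, circumradius = √(r²−h²) = √(6.5²−3.6²) = 5.412; After the difference (first − rest): starting from the r=9 cylinder, the r=5 cylinder at (4, 8.5) partially overlaps it — only the 29.00 mm² overlap (of its 76.54 mm²) is removed, clipping the outline; the r=3.5 sphere at (13.5, 4.5) misses the remaining region (no effect); the r=6.5 sphere at (5, 7.5) partially overlaps it — only the 10.17 mm² overlap (of its 89.67 mm²) is removed, clipping the outline — 1 connected region; (rotated 5° about Z; rotation is an isometry so areas/perimeters/island counts are preserved). Overall, the cross-section is a single solid region. Undo the 5° rotation: the query point maps to (-1.382, -0.883) in the un-rotated model frame. The nearest boundary edge runs (1.17, 3.67)→(2.93, 2.50); distance from the point to it = 5.21 mm. The point is inside the cross-section and 5.21 mm from the nearest boundary — more than the 1.2 mm shell width (3 × 0.4), so it's in the infill interior.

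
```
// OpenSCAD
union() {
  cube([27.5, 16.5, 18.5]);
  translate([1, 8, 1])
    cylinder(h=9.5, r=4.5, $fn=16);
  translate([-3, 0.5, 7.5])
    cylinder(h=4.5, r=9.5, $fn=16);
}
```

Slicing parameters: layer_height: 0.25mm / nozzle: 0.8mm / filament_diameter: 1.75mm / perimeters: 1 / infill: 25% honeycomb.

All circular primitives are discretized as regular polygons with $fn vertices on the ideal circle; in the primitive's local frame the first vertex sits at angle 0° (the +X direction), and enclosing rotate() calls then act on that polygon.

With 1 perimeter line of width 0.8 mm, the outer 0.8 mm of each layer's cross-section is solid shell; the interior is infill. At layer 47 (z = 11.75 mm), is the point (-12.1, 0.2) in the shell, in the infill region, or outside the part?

At z = 11.75 mm: the 27.5×16.5 cube contributes its full rectangle; the cylinder at (1, 8) is not intersected at this z (z outside [1, 10.5]); the r=9.5 cylinder at (-3, 0.5) gives a regular 16-gon of circumradius 9.5 (constant along its height); Taking the union: the regions partially overlap (shared area 44.69 mm²), so overlapping operands fuse into one piece — 1 connected region. Overall, the cross-section is a single solid region. The nearest boundary edge runs (-11.78, -3.14)→(-12.50, 0.50); distance from the point to it = 0.33 mm. The point is inside the cross-section, 0.33 mm from the nearest boundary — within the 0.8 mm shell band (1 × 0.8).

shell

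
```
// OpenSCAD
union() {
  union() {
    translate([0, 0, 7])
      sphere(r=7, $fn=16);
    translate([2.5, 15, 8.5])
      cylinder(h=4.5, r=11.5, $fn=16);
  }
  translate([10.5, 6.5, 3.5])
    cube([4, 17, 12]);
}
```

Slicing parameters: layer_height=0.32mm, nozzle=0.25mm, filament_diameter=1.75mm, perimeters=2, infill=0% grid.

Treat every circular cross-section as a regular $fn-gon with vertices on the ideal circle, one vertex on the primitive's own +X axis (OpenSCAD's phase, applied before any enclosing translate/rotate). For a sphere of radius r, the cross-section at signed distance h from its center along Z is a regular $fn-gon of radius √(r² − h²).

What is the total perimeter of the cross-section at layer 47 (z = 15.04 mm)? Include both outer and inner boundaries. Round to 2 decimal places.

42.00 mm

At z = 15.04 mm: the sphere does not reach this height (|z−center|=8.040 > r=7); the cylinder at (2.5, 15) is not intersected at this z (z outside [8.5, 13]); Taking the union: nothing is present at this height; the cube at (10.5, 6.5) is present — its section is the full 4×17 rectangle (perimeter 42.00 mm); Combining (union): only the 4×17 cube at (10.5, 6.5) is present, so the union is just that shape — boundary = 42.00 mm. Overall, the cross-section is a single solid region. Total boundary length (outer) = 42.00 mm.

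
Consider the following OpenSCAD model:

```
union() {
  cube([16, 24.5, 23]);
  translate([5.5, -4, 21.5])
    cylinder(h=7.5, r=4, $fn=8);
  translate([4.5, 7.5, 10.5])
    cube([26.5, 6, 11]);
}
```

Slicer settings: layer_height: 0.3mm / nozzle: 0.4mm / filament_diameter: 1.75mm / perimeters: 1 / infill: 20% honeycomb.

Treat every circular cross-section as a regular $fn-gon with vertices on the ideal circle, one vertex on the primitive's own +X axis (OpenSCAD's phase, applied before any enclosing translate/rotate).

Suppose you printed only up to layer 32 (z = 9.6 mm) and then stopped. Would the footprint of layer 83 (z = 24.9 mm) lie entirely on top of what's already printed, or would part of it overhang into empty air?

part overhangs

Compare the two slices. At z = 9.6: the cube (footprint 16×24.5) is included at this height (area 392.00 mm²); the cylinder at (5.5, -4) is absent (z outside [21.5, 29]); the cube at (4.5, 7.5) does not reach this height (z outside [10.5, 21.5]); Taking the union: only the 16×24.5 cube is present, so the union is just that shape — area = 392.00 mm². At z = 24.9: the cube does not reach this height (z outside [0, 23]); the cylinder at (5.5, -4): section is a regular 8-gon, circumradius r=4 (area = (8/2)·4.000²·sin(360°/8) = 45.25 mm²); the cube at (4.5, 7.5) is not intersected at this z (z outside [10.5, 21.5]); Taking the union: only the r=4 cylinder at (5.5, -4) is present, so the union is just that shape — area = 45.25 mm². Checking containment: at z = 24.9 the cross-section extends beyond the z = 9.6 cross-section by about 45.25 mm².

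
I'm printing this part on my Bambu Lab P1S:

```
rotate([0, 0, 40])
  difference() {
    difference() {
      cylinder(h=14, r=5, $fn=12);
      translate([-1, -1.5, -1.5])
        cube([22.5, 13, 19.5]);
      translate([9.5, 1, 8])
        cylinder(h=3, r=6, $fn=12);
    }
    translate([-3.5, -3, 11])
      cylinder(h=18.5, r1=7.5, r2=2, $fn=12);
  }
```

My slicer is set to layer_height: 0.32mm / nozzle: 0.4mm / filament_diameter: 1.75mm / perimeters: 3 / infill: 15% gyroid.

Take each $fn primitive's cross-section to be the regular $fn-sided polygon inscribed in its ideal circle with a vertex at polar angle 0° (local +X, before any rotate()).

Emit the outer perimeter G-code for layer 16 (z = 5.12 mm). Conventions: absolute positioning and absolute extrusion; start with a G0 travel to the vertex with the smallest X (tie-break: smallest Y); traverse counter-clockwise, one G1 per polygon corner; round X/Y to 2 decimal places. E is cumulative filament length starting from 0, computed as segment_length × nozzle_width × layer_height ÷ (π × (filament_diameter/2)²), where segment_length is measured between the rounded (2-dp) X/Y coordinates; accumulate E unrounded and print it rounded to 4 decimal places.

At z = 5.12 mm: the cylinder: section is a regular 12-gon, circumradius r=5; the cube at (-1, -1.5) is present — its section is the full 22.5×13 rectangle; the cylinder at (9.5, 1) does not reach this height (z outside [8, 11]); Taking the first minus the rest: starting from the r=5 cylinder, the 22.5×13 cube at (-1, -1.5) partially overlaps it — only the 32.31 mm² overlap (of its 292.50 mm²) is removed, clipping the outline — 1 connected region; the cone at (-3.5, -3) does not reach this height (z outside [11, 29.5]); After the difference (first − rest): none of the subtracted shapes is present at this height, so the result so far is unchanged — 1 connected region; (rotated 40° about Z; rotation is an isometry so areas/perimeters/island counts are preserved). The outline is a single polygon with 11 vertices. Extrusion per mm of travel: 0.4 × 0.32 / (π × 0.875²) = 0.053216. Accumulating E over each segment gives final E = 1.7311.

G0 X-4.92 Y-0.87 Z5.12
G1 X-3.83 Y-3.21 E0.1374
G1 X-1.71 Y-4.70 E0.2753
G1 X0.87 Y-4.92 E0.4131
G1 X3.21 Y-3.83 E0.5504
G1 X4.70 Y-1.71 E0.6883
G1 X4.92 Y0.87 E0.8261
G1 X4.49 Y1.81 E0.8811
G1 X0.20 Y-1.79 E1.1792
G1 X-3.81 Y2.98 E1.5108
G1 X-4.70 Y1.71 E1.5933
G1 X-4.92 Y-0.87 E1.7311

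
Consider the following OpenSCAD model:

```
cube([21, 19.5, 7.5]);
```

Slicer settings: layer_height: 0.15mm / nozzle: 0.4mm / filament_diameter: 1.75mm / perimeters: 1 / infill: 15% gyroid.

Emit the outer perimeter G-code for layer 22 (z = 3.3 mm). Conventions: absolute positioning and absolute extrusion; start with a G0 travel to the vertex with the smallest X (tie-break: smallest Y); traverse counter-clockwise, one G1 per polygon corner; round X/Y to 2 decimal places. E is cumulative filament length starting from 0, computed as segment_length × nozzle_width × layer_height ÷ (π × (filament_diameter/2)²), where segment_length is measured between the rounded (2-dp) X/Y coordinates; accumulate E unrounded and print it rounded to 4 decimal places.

G0 X0.00 Y0.00 Z3.30
G1 X21.00 Y0.00 E0.5238
G1 X21.00 Y19.50 E1.0103
G1 X0.00 Y19.50 E1.5341
G1 X0.00 Y0.00 E2.0206

At z = 3.3 mm: the cube is present — its section is the full 21×19.5 rectangle. The outline is a single polygon with 4 vertices. Extrusion per mm of travel: 0.4 × 0.15 / (π × 0.875²) = 0.024945. Accumulating E over each segment gives final E = 2.0206.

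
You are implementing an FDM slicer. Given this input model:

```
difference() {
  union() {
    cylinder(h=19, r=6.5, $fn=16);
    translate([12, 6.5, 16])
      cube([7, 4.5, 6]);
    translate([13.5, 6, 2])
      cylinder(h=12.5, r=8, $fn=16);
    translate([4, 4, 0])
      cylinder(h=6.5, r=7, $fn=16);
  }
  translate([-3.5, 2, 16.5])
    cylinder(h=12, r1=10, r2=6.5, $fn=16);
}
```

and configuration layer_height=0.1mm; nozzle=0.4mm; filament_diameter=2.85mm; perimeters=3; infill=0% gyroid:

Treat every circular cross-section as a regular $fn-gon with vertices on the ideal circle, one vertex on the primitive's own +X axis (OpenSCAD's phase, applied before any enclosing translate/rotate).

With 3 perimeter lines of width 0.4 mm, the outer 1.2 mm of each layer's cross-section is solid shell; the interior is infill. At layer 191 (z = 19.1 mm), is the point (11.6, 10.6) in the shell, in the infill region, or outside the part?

At z = 19.1 mm: the cylinder is not intersected at this z (z outside [0, 19]); the cube at (12, 6.5) (footprint 7×4.5) is included at this height; the cylinder at (13.5, 6) does not reach this height (z outside [2, 14.5]); the cylinder at (4, 4) does not reach this height (z outside [0, 6.5]); Taking the union: only the 7×4.5 cube at (12, 6.5) is present, so the union is just that shape — 1 connected region; the cone at (-3.5, 2) (r1=10→r2=6.5) has section circumradius 9.242 here — a regular 16-gon; After the difference (first − rest): starting from the result so far, the cone at (-3.5, 2) misses the remaining region (no effect) — 1 connected region. Overall, the cross-section is a single solid region. The nearest boundary edge runs (12.00, 6.50)→(12.00, 11.00); distance from the point to it = 0.40 mm. The point is not inside any of the regions above, so it lies outside the cross-section (0.40 mm from the nearest boundary).

outside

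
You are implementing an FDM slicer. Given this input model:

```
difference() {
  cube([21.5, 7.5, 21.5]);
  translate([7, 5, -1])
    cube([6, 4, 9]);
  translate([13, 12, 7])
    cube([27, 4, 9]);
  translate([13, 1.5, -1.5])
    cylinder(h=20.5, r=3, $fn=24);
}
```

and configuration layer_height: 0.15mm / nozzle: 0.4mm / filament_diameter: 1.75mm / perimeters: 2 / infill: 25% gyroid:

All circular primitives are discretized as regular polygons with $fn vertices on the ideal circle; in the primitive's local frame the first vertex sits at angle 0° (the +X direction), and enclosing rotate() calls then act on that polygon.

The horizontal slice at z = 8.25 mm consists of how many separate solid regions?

At z = 8.25 mm: the cube is present — its section is the full 21.5×7.5 rectangle; the cube at (7, 5) does not reach this height (z outside [-1, 8]); the 27×4 cube at (13, 12) contributes its full rectangle; the cylinder at (13, 1.5): section is a regular 24-gon, circumradius r=3; Taking the first minus the rest: starting from the 21.5×7.5 cube, the 27×4 cube at (13, 12) misses the remaining region (no effect); the r=3 cylinder at (13, 1.5) partially overlaps it — only the 22.53 mm² overlap (of its 27.95 mm²) is removed, clipping the outline — 1 connected region. The result has 1 disconnected region.

1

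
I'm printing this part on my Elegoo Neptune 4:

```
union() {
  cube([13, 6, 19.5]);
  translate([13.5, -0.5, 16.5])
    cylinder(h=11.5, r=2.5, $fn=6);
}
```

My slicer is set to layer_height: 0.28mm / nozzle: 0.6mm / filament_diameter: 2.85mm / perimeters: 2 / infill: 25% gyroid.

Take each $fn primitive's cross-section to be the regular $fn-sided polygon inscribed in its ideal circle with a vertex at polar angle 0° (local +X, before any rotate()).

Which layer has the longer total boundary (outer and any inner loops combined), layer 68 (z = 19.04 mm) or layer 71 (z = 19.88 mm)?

layer 68 (z = 19.04 mm)

Layer 68 (z = 19.04): the cube (footprint 13×6) is included at this height (perimeter 38.00 mm); the r=2.5 cylinder at (13.5, -0.5) contributes a regular 6-gon of circumradius 2.5 (perimeter = 2·6·2.500·sin(180°/6) = 15.00 mm); Taking the union: the regions partially overlap (shared area 2.05 mm²), so the edge portions inside another operand are dropped and the merged outline is re-measured after clipping — boundary = 46.95 mm. So its perimeter = 46.95 mm. Layer 71 (z = 19.88): the cube is absent (z outside [0, 19.5]); the r=2.5 cylinder at (13.5, -0.5) gives a regular 6-gon of circumradius 2.5 (constant along its height) (perimeter = 2·6·2.500·sin(180°/6) = 15.00 mm); Combining (union): only the r=2.5 cylinder at (13.5, -0.5) is present, so the union is just that shape — boundary = 15.00 mm. So its perimeter = 15.00 mm. Layer 68 is larger (46.95 vs 15.00 mm).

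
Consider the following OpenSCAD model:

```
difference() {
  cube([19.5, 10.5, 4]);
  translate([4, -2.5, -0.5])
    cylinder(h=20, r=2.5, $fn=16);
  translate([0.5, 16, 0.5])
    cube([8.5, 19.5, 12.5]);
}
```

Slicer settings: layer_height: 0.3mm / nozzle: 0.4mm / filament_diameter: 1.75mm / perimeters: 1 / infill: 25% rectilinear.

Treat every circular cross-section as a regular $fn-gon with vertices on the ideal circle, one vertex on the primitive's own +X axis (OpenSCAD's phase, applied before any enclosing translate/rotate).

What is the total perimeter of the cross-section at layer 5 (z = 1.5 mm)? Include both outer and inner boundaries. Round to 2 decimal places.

60.00 mm

At z = 1.5 mm: the cube (footprint 19.5×10.5) is included at this height (perimeter 60.00 mm); the r=2.5 cylinder at (4, -2.5) contributes a regular 16-gon of circumradius 2.5 (perimeter = 2·16·2.500·sin(180°/16) = 15.61 mm); the cube at (0.5, 16) is present — its section is the full 8.5×19.5 rectangle (perimeter 56.00 mm); Subtracting the remaining from the first: starting from the 19.5×10.5 cube, the r=2.5 cylinder at (4, -2.5) misses the remaining region (no effect); the 8.5×19.5 cube at (0.5, 16) misses the remaining region (no effect) — boundary = 60.00 mm. Overall, the cross-section is a single solid region. Total boundary length (outer) = 60.00 mm.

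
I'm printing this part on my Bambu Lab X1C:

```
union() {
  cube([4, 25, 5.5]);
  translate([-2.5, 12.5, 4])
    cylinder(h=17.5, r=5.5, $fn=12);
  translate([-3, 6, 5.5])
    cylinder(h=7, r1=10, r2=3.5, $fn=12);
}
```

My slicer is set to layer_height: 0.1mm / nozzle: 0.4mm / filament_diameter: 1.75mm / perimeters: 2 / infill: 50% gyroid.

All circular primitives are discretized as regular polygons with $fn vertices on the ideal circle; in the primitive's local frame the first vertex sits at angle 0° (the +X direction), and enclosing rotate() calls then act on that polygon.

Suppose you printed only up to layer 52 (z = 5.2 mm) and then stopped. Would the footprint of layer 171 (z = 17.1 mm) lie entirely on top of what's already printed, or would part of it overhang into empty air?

Compare the two slices. At z = 5.2: the cube is present — its section is the full 4×25 rectangle (area 100.00 mm²); the r=5.5 cylinder at (-2.5, 12.5) contributes a regular 12-gon of circumradius 5.5 (area = (12/2)·5.500²·sin(360°/12) = 90.75 mm²); the cone at (-3, 6) does not reach this height (z outside [5.5, 12.5]); Taking the union: the regions partially overlap — summed areas 190.75 mm² minus the doubly-counted overlap 19.55 mm² gives 171.20 mm² — area = 171.20 mm². At z = 17.1: the cube is not intersected at this z (z outside [0, 5.5]); the r=5.5 cylinder at (-2.5, 12.5) contributes a regular 12-gon of circumradius 5.5 (area = (12/2)·5.500²·sin(360°/12) = 90.75 mm²); the cone at (-3, 6) is absent (z outside [5.5, 12.5]); Taking the union: only the r=5.5 cylinder at (-2.5, 12.5) is present, so the union is just that shape — area = 90.75 mm². Checking containment: the cross-section at z = 17.1 is a subset of the cross-section at z = 5.2.

entirely on top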